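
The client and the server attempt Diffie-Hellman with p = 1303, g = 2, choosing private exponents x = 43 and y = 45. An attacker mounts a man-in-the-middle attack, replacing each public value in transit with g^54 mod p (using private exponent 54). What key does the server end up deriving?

The server receives an attacker's public value M = 2^54 mod 1303 instead of the honest one.
2^1 ≡ 2 (mod 1303)
2^2 = (2^1)^2 ≡ 2^2 = 4 ≡ 4 (mod 1303)
2^4 = (2^2)^2 ≡ 4^2 = 16 ≡ 16 (mod 1303)
2^8 = (2^4)^2 ≡ 16^2 = 256 ≡ 256 (mod 1303)
2^16 = (2^8)^2 ≡ 256^2 = 65536 ≡ 386 (mod 1303)
2^32 = (2^16)^2 ≡ 386^2 = 148996 ≡ 454 (mod 1303)
2^54 = 2^32 · 2^16 · 2^4 · 2^2 ≡ 454 · 386 · 16 · 4 ≡ 695 (mod 1303).
So M = 695. The server computes K = M^45 mod 1303.
695^1 ≡ 695 (mod 1303)
695^2 = (695^1)^2 ≡ 695^2 = 483025 ≡ 915 (mod 1303)
695^4 = (695^2)^2 ≡ 915^2 = 837225 ≡ 699 (mod 1303)
695^8 = (695^4)^2 ≡ 699^2 = 488601 ≡ 1279 (mod 1303)
695^16 = (695^8)^2 ≡ 1279^2 = 1635841 ≡ 576 (mod 1303)
695^32 = (695^16)^2 ≡ 576^2 = 331776 ≡ 814 (mod 1303)
695^45 = 695^32 · 695^8 · 695^4 · 695^1 ≡ 814 · 1279 · 699 · 695 ≡ 680 (mod 1303).

680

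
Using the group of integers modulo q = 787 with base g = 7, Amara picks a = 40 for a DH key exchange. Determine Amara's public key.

37

Public value = 7^40 mod 787.
7^1 ≡ 7 (mod 787)
7^2 = (7^1)^2 ≡ 7^2 = 49 ≡ 49 (mod 787)
7^4 = (7^2)^2 ≡ 49^2 = 2401 ≡ 40 (mod 787)
7^8 = (7^4)^2 ≡ 40^2 = 1600 ≡ 26 (mod 787)
7^16 = (7^8)^2 ≡ 26^2 = 676 ≡ 676 (mod 787)
7^32 = (7^16)^2 ≡ 676^2 = 456976 ≡ 516 (mod 787)
7^40 = 7^32 · 7^8 ≡ 516 · 26 ≡ 37 (mod 787).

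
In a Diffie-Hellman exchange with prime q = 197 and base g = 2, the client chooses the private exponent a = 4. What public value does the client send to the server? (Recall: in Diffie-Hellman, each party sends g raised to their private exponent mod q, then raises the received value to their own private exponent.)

16

Public value = 2^4 mod 197.
2^1 ≡ 2 (mod 197)
2^2 = (2^1)^2 ≡ 2^2 = 4 ≡ 4 (mod 197)
2^4 = (2^2)^2 ≡ 4^2 = 16 ≡ 16 (mod 197)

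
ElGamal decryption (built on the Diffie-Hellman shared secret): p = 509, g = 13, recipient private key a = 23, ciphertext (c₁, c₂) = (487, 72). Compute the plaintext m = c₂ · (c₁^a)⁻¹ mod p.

180

Shared mask s = c₁^a mod p = 487^23 mod 509.
487^1 ≡ 487 (mod 509)
487^2 = (487^1)^2 ≡ 487^2 = 237169 ≡ 484 (mod 509)
487^4 = (487^2)^2 ≡ 484^2 = 234256 ≡ 116 (mod 509)
487^8 = (487^4)^2 ≡ 116^2 = 13456 ≡ 222 (mod 509)
487^16 = (487^8)^2 ≡ 222^2 = 49284 ≡ 420 (mod 509)
487^23 = 487^16 · 487^4 · 487^2 · 487^1 ≡ 420 · 116 · 484 · 487 ≡ 204 (mod 509).
So s = 204; s⁻¹ ≡ 257 (mod 509).
m = c₂ · s⁻¹ mod 509 = 72 · 257 mod 509 = 180.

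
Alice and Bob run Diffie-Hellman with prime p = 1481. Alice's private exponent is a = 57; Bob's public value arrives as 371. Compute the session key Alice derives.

Shared key K = 371^57 mod 1481.
371^1 ≡ 371 (mod 1481)
371^2 = (371^1)^2 ≡ 371^2 = 137641 ≡ 1389 (mod 1481)
371^4 = (371^2)^2 ≡ 1389^2 = 1929321 ≡ 1059 (mod 1481)
371^8 = (371^4)^2 ≡ 1059^2 = 1121481 ≡ 364 (mod 1481)
371^16 = (371^8)^2 ≡ 364^2 = 132496 ≡ 687 (mod 1481)
371^32 = (371^16)^2 ≡ 687^2 = 471969 ≡ 1011 (mod 1481)
371^57 = 371^32 · 371^16 · 371^8 · 371^1 ≡ 1011 · 687 · 364 · 371 ≡ 150 (mod 1481).

150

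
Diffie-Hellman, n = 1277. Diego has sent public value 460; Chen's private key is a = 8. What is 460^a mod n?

Shared key K = 460^8 mod 1277.
460^1 ≡ 460 (mod 1277)
460^2 = (460^1)^2 ≡ 460^2 = 211600 ≡ 895 (mod 1277)
460^4 = (460^2)^2 ≡ 895^2 = 801025 ≡ 346 (mod 1277)
460^8 = (460^4)^2 ≡ 346^2 = 119716 ≡ 955 (mod 1277)

955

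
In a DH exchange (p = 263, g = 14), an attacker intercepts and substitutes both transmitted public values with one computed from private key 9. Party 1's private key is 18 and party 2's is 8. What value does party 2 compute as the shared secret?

150

Party 2 receives an attacker's public value M = 14^9 mod 263 instead of the honest one.
14^1 ≡ 14 (mod 263)
14^2 = (14^1)^2 ≡ 14^2 = 196 ≡ 196 (mod 263)
14^4 = (14^2)^2 ≡ 196^2 = 38416 ≡ 18 (mod 263)
14^8 = (14^4)^2 ≡ 18^2 = 324 ≡ 61 (mod 263)
14^9 = 14^8 · 14^1 ≡ 61 · 14 ≡ 65 (mod 263).
So M = 65. Party 2 computes K = M^8 mod 263.
65^1 ≡ 65 (mod 263)
65^2 = (65^1)^2 ≡ 65^2 = 4225 ≡ 17 (mod 263)
65^4 = (65^2)^2 ≡ 17^2 = 289 ≡ 26 (mod 263)
65^8 = (65^4)^2 ≡ 26^2 = 676 ≡ 150 (mod 263)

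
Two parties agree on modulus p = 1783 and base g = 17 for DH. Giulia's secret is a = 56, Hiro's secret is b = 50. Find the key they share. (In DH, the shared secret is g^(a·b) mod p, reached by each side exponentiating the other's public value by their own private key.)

1025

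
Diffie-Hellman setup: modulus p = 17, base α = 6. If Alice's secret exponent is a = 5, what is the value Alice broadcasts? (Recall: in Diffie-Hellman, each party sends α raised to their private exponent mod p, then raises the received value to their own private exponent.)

Public value = 6^5 (mod 17).
6^1 ≡ 6 (mod 17)
6^2 = (6^1)^2 ≡ 6^2 = 36 ≡ 2 (mod 17)
6^4 = (6^2)^2 ≡ 2^2 = 4 ≡ 4 (mod 17)
6^5 = 6^4 · 6^1 ≡ 4 · 6 ≡ 7 (mod 17).

7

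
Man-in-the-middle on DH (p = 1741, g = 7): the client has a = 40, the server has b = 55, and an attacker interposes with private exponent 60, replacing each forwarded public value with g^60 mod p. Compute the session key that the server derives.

The server receives an attacker's public value M = 7^60 mod 1741 instead of the honest one.
7^1 ≡ 7 (mod 1741)
7^2 = (7^1)^2 ≡ 7^2 = 49 ≡ 49 (mod 1741)
7^4 = (7^2)^2 ≡ 49^2 = 2401 ≡ 660 (mod 1741)
7^8 = (7^4)^2 ≡ 660^2 = 435600 ≡ 350 (mod 1741)
7^16 = (7^8)^2 ≡ 350^2 = 122500 ≡ 630 (mod 1741)
7^32 = (7^16)^2 ≡ 630^2 = 396900 ≡ 1693 (mod 1741)
7^60 = 7^32 · 7^16 · 7^8 · 7^4 ≡ 1693 · 630 · 350 · 660 ≡ 415 (mod 1741).
So M = 415. The server computes K = M^55 mod 1741.
415^1 ≡ 415 (mod 1741)
415^2 = (415^1)^2 ≡ 415^2 = 172225 ≡ 1607 (mod 1741)
415^4 = (415^2)^2 ≡ 1607^2 = 2582449 ≡ 546 (mod 1741)
415^8 = (415^4)^2 ≡ 546^2 = 298116 ≡ 405 (mod 1741)
415^16 = (415^8)^2 ≡ 405^2 = 164025 ≡ 371 (mod 1741)
415^32 = (415^16)^2 ≡ 371^2 = 137641 ≡ 102 (mod 1741)
415^55 = 415^32 · 415^16 · 415^4 · 415^2 · 415^1 ≡ 102 · 371 · 546 · 1607 · 415 ≡ 495 (mod 1741).

495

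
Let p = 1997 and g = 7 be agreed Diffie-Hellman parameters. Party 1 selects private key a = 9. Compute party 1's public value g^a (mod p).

228

Public value = 7^9 (mod 1997).
7^1 ≡ 7 (mod 1997)
7^2 = (7^1)^2 ≡ 7^2 = 49 ≡ 49 (mod 1997)
7^4 = (7^2)^2 ≡ 49^2 = 2401 ≡ 404 (mod 1997)
7^8 = (7^4)^2 ≡ 404^2 = 163216 ≡ 1459 (mod 1997)
7^9 = 7^8 · 7^1 ≡ 1459 · 7 ≡ 228 (mod 1997).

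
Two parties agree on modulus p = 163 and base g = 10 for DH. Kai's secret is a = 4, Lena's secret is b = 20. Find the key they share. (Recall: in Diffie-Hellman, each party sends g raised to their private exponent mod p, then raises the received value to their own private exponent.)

49

Kai sends A = g^a mod p = 10^4 mod 163.
10^1 ≡ 10 (mod 163)
10^2 = (10^1)^2 ≡ 10^2 = 100 ≡ 100 (mod 163)
10^4 = (10^2)^2 ≡ 100^2 = 10000 ≡ 57 (mod 163)
So A = 57. Lena then computes K = A^b mod p = 57^20 mod 163.
57^1 ≡ 57 (mod 163)
57^2 = (57^1)^2 ≡ 57^2 = 3249 ≡ 152 (mod 163)
57^4 = (57^2)^2 ≡ 152^2 = 23104 ≡ 121 (mod 163)
57^8 = (57^4)^2 ≡ 121^2 = 14641 ≡ 134 (mod 163)
57^16 = (57^8)^2 ≡ 134^2 = 17956 ≡ 26 (mod 163)
57^20 = 57^16 · 57^4 ≡ 26 · 121 ≡ 49 (mod 163).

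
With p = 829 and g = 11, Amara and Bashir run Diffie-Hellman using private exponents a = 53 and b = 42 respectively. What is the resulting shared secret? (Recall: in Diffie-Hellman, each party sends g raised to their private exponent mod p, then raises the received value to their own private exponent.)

Amara sends A = g^a mod p = 11^53 mod 829.
11^1 ≡ 11 (mod 829)
11^2 = (11^1)^2 ≡ 11^2 = 121 ≡ 121 (mod 829)
11^4 = (11^2)^2 ≡ 121^2 = 14641 ≡ 548 (mod 829)
11^8 = (11^4)^2 ≡ 548^2 = 300304 ≡ 206 (mod 829)
11^16 = (11^8)^2 ≡ 206^2 = 42436 ≡ 157 (mod 829)
11^32 = (11^16)^2 ≡ 157^2 = 24649 ≡ 608 (mod 829)
11^53 = 11^32 · 11^16 · 11^4 · 11^1 ≡ 608 · 157 · 548 · 11 ≡ 697 (mod 829).
So A = 697. Bashir then computes K = A^b mod p = 697^42 mod 829.
697^1 ≡ 697 (mod 829)
697^2 = (697^1)^2 ≡ 697^2 = 485809 ≡ 15 (mod 829)
697^4 = (697^2)^2 ≡ 15^2 = 225 ≡ 225 (mod 829)
697^8 = (697^4)^2 ≡ 225^2 = 50625 ≡ 56 (mod 829)
697^16 = (697^8)^2 ≡ 56^2 = 3136 ≡ 649 (mod 829)
697^32 = (697^16)^2 ≡ 649^2 = 421201 ≡ 69 (mod 829)
697^42 = 697^32 · 697^8 · 697^2 ≡ 69 · 56 · 15 ≡ 759 (mod 829).

759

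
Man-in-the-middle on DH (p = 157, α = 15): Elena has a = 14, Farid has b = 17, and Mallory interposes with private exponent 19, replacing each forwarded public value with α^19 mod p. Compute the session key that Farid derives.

Farid receives Mallory's public value M = 15^19 mod 157 instead of the honest one.
15^1 ≡ 15 (mod 157)
15^2 = (15^1)^2 ≡ 15^2 = 225 ≡ 68 (mod 157)
15^4 = (15^2)^2 ≡ 68^2 = 4624 ≡ 71 (mod 157)
15^8 = (15^4)^2 ≡ 71^2 = 5041 ≡ 17 (mod 157)
15^16 = (15^8)^2 ≡ 17^2 = 289 ≡ 132 (mod 157)
15^19 = 15^16 · 15^2 · 15^1 ≡ 132 · 68 · 15 ≡ 91 (mod 157).
So M = 91. Farid computes K = M^17 mod 157.
91^1 ≡ 91 (mod 157)
91^2 = (91^1)^2 ≡ 91^2 = 8281 ≡ 117 (mod 157)
91^4 = (91^2)^2 ≡ 117^2 = 13689 ≡ 30 (mod 157)
91^8 = (91^4)^2 ≡ 30^2 = 900 ≡ 115 (mod 157)
91^16 = (91^8)^2 ≡ 115^2 = 13225 ≡ 37 (mod 157)
91^17 = 91^16 · 91^1 ≡ 37 · 91 ≡ 70 (mod 157).

70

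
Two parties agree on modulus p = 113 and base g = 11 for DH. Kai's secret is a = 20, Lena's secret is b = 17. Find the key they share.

Kai sends A = g^a mod p = 11^20 mod 113.
11^1 ≡ 11 (mod 113)
11^2 = (11^1)^2 ≡ 11^2 = 121 ≡ 8 (mod 113)
11^4 = (11^2)^2 ≡ 8^2 = 64 ≡ 64 (mod 113)
11^8 = (11^4)^2 ≡ 64^2 = 4096 ≡ 28 (mod 113)
11^16 = (11^8)^2 ≡ 28^2 = 784 ≡ 106 (mod 113)
11^20 = 11^16 · 11^4 ≡ 106 · 64 ≡ 4 (mod 113).
So A = 4. Lena then computes K = A^b mod p = 4^17 mod 113.
4^1 ≡ 4 (mod 113)
4^2 = (4^1)^2 ≡ 4^2 = 16 ≡ 16 (mod 113)
4^4 = (4^2)^2 ≡ 16^2 = 256 ≡ 30 (mod 113)
4^8 = (4^4)^2 ≡ 30^2 = 900 ≡ 109 (mod 113)
4^16 = (4^8)^2 ≡ 109^2 = 11881 ≡ 16 (mod 113)
4^17 = 4^16 · 4^1 ≡ 16 · 4 ≡ 64 (mod 113).

64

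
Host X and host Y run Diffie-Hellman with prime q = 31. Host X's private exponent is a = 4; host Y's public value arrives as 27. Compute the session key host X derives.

8

Shared key K = 27^4 mod 31.
27^1 ≡ 27 (mod 31)
27^2 = (27^1)^2 ≡ 27^2 = 729 ≡ 16 (mod 31)
27^4 = (27^2)^2 ≡ 16^2 = 256 ≡ 8 (mod 31)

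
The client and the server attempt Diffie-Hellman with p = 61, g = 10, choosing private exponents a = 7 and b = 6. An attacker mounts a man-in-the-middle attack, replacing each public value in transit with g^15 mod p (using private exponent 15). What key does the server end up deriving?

The server receives an attacker's public value M = 10^15 mod 61 instead of the honest one.
10^1 ≡ 10 (mod 61)
10^2 = (10^1)^2 ≡ 10^2 = 100 ≡ 39 (mod 61)
10^4 = (10^2)^2 ≡ 39^2 = 1521 ≡ 57 (mod 61)
10^8 = (10^4)^2 ≡ 57^2 = 3249 ≡ 16 (mod 61)
10^15 = 10^8 · 10^4 · 10^2 · 10^1 ≡ 16 · 57 · 39 · 10 ≡ 50 (mod 61).
So M = 50. The server computes K = M^6 mod 61.
50^1 ≡ 50 (mod 61)
50^2 = (50^1)^2 ≡ 50^2 = 2500 ≡ 60 (mod 61)
50^4 = (50^2)^2 ≡ 60^2 = 3600 ≡ 1 (mod 61)
50^6 = 50^4 · 50^2 ≡ 1 · 60 ≡ 60 (mod 61).

60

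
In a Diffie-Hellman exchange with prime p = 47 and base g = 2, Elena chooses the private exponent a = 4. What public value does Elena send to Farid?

16

Public value = 2^4 (mod 47).
2^1 ≡ 2 (mod 47)
2^2 = (2^1)^2 ≡ 2^2 = 4 ≡ 4 (mod 47)
2^4 = (2^2)^2 ≡ 4^2 = 16 ≡ 16 (mod 47)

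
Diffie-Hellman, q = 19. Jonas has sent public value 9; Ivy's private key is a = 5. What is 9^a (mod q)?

16

Shared key K = 9^5 mod 19.
9^1 ≡ 9 (mod 19)
9^2 = (9^1)^2 ≡ 9^2 = 81 ≡ 5 (mod 19)
9^4 = (9^2)^2 ≡ 5^2 = 25 ≡ 6 (mod 19)
9^5 = 9^4 · 9^1 ≡ 6 · 9 ≡ 16 (mod 19).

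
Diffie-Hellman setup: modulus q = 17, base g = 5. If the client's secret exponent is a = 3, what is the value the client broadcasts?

6

Public value = 5^3 (mod 17).
5^1 ≡ 5 (mod 17)
5^2 = (5^1)^2 ≡ 5^2 = 25 ≡ 8 (mod 17)
5^3 = 5^2 · 5^1 ≡ 8 · 5 ≡ 6 (mod 17).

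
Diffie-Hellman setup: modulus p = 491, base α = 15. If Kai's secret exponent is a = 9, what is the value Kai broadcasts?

298

Public value = 15^9 (mod 491).
15^1 ≡ 15 (mod 491)
15^2 = (15^1)^2 ≡ 15^2 = 225 ≡ 225 (mod 491)
15^4 = (15^2)^2 ≡ 225^2 = 50625 ≡ 52 (mod 491)
15^8 = (15^4)^2 ≡ 52^2 = 2704 ≡ 249 (mod 491)
15^9 = 15^8 · 15^1 ≡ 249 · 15 ≡ 298 (mod 491).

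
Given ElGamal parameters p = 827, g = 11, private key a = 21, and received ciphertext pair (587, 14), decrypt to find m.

809

Shared mask s = c₁^a mod p = 587^21 mod 827.
587^1 ≡ 587 (mod 827)
587^2 = (587^1)^2 ≡ 587^2 = 344569 ≡ 537 (mod 827)
587^4 = (587^2)^2 ≡ 537^2 = 288369 ≡ 573 (mod 827)
587^8 = (587^4)^2 ≡ 573^2 = 328329 ≡ 10 (mod 827)
587^16 = (587^8)^2 ≡ 10^2 = 100 ≡ 100 (mod 827)
587^21 = 587^16 · 587^4 · 587^1 ≡ 100 · 573 · 587 ≡ 183 (mod 827).
So s = 183; s⁻¹ ≡ 235 (mod 827).
m = c₂ · s⁻¹ mod 827 = 14 · 235 mod 827 = 809.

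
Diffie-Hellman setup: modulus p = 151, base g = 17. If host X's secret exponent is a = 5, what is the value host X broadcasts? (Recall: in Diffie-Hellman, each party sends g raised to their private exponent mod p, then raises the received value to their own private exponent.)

Public value = 17^5 mod 151.
17^1 ≡ 17 (mod 151)
17^2 = (17^1)^2 ≡ 17^2 = 289 ≡ 138 (mod 151)
17^4 = (17^2)^2 ≡ 138^2 = 19044 ≡ 18 (mod 151)
17^5 = 17^4 · 17^1 ≡ 18 · 17 ≡ 4 (mod 151).

4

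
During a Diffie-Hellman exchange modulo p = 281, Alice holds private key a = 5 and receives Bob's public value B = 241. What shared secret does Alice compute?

Shared key K = 241^5 mod 281.
241^1 ≡ 241 (mod 281)
241^2 = (241^1)^2 ≡ 241^2 = 58081 ≡ 195 (mod 281)
241^4 = (241^2)^2 ≡ 195^2 = 38025 ≡ 90 (mod 281)
241^5 = 241^4 · 241^1 ≡ 90 · 241 ≡ 53 (mod 281).

53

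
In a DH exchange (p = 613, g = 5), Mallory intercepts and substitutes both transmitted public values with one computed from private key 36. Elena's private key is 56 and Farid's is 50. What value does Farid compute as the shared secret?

197

Farid receives Mallory's public value M = 5^36 mod 613 instead of the honest one.
5^1 ≡ 5 (mod 613)
5^2 = (5^1)^2 ≡ 5^2 = 25 ≡ 25 (mod 613)
5^4 = (5^2)^2 ≡ 25^2 = 625 ≡ 12 (mod 613)
5^8 = (5^4)^2 ≡ 12^2 = 144 ≡ 144 (mod 613)
5^16 = (5^8)^2 ≡ 144^2 = 20736 ≡ 507 (mod 613)
5^32 = (5^16)^2 ≡ 507^2 = 257049 ≡ 202 (mod 613)
5^36 = 5^32 · 5^4 ≡ 202 · 12 ≡ 585 (mod 613).
So M = 585. Farid computes K = M^50 mod 613.
585^1 ≡ 585 (mod 613)
585^2 = (585^1)^2 ≡ 585^2 = 342225 ≡ 171 (mod 613)
585^4 = (585^2)^2 ≡ 171^2 = 29241 ≡ 430 (mod 613)
585^8 = (585^4)^2 ≡ 430^2 = 184900 ≡ 387 (mod 613)
585^16 = (585^8)^2 ≡ 387^2 = 149769 ≡ 197 (mod 613)
585^32 = (585^16)^2 ≡ 197^2 = 38809 ≡ 190 (mod 613)
585^50 = 585^32 · 585^16 · 585^2 ≡ 190 · 197 · 171 ≡ 197 (mod 613).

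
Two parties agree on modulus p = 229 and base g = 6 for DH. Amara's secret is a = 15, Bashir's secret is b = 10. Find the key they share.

168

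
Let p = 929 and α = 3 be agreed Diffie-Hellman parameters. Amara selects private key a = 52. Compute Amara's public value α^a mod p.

186

Public value = 3^52 mod 929.
3^1 ≡ 3 (mod 929)
3^2 = (3^1)^2 ≡ 3^2 = 9 ≡ 9 (mod 929)
3^4 = (3^2)^2 ≡ 9^2 = 81 ≡ 81 (mod 929)
3^8 = (3^4)^2 ≡ 81^2 = 6561 ≡ 58 (mod 929)
3^16 = (3^8)^2 ≡ 58^2 = 3364 ≡ 577 (mod 929)
3^32 = (3^16)^2 ≡ 577^2 = 332929 ≡ 347 (mod 929)
3^52 = 3^32 · 3^16 · 3^4 ≡ 347 · 577 · 81 ≡ 186 (mod 929).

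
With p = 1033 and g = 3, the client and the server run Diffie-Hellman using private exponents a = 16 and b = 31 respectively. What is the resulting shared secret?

881

The server sends B = g^b mod p = 3^31 mod 1033.
3^1 ≡ 3 (mod 1033)
3^2 = (3^1)^2 ≡ 3^2 = 9 ≡ 9 (mod 1033)
3^4 = (3^2)^2 ≡ 9^2 = 81 ≡ 81 (mod 1033)
3^8 = (3^4)^2 ≡ 81^2 = 6561 ≡ 363 (mod 1033)
3^16 = (3^8)^2 ≡ 363^2 = 131769 ≡ 578 (mod 1033)
3^31 = 3^16 · 3^8 · 3^4 · 3^2 · 3^1 ≡ 578 · 363 · 81 · 9 · 3 ≡ 486 (mod 1033).
So B = 486. The client then computes K = B^a mod p = 486^16 mod 1033.
486^1 ≡ 486 (mod 1033)
486^2 = (486^1)^2 ≡ 486^2 = 236196 ≡ 672 (mod 1033)
486^4 = (486^2)^2 ≡ 672^2 = 451584 ≡ 163 (mod 1033)
486^8 = (486^4)^2 ≡ 163^2 = 26569 ≡ 744 (mod 1033)
486^16 = (486^8)^2 ≡ 744^2 = 553536 ≡ 881 (mod 1033)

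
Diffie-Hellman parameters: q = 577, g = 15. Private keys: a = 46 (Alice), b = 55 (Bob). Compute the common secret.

Bob sends B = g^b mod q = 15^55 mod 577.
15^1 ≡ 15 (mod 577)
15^2 = (15^1)^2 ≡ 15^2 = 225 ≡ 225 (mod 577)
15^4 = (15^2)^2 ≡ 225^2 = 50625 ≡ 426 (mod 577)
15^8 = (15^4)^2 ≡ 426^2 = 181476 ≡ 298 (mod 577)
15^16 = (15^8)^2 ≡ 298^2 = 88804 ≡ 523 (mod 577)
15^32 = (15^16)^2 ≡ 523^2 = 273529 ≡ 31 (mod 577)
15^55 = 15^32 · 15^16 · 15^4 · 15^2 · 15^1 ≡ 31 · 523 · 426 · 225 · 15 ≡ 440 (mod 577).
So B = 440. Alice then computes K = B^a mod q = 440^46 mod 577.
440^1 ≡ 440 (mod 577)
440^2 = (440^1)^2 ≡ 440^2 = 193600 ≡ 305 (mod 577)
440^4 = (440^2)^2 ≡ 305^2 = 93025 ≡ 128 (mod 577)
440^8 = (440^4)^2 ≡ 128^2 = 16384 ≡ 228 (mod 577)
440^16 = (440^8)^2 ≡ 228^2 = 51984 ≡ 54 (mod 577)
440^32 = (440^16)^2 ≡ 54^2 = 2916 ≡ 31 (mod 577)
440^46 = 440^32 · 440^8 · 440^4 · 440^2 ≡ 31 · 228 · 128 · 305 ≡ 49 (mod 577).

49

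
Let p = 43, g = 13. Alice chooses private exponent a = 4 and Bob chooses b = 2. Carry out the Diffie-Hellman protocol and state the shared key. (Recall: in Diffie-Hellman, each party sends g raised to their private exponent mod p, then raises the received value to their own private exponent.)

38

Alice sends A = g^a mod p = 13^4 mod 43.
13^1 ≡ 13 (mod 43)
13^2 = (13^1)^2 ≡ 13^2 = 169 ≡ 40 (mod 43)
13^4 = (13^2)^2 ≡ 40^2 = 1600 ≡ 9 (mod 43)
So A = 9. Bob then computes K = A^b mod p = 9^2 mod 43.
9^1 ≡ 9 (mod 43)
9^2 = (9^1)^2 ≡ 9^2 = 81 ≡ 38 (mod 43)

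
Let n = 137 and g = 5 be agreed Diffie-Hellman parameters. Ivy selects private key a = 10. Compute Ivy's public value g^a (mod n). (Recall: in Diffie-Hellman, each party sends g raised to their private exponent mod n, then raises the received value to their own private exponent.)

Public value = 5^10 (mod 137).
5^1 ≡ 5 (mod 137)
5^2 = (5^1)^2 ≡ 5^2 = 25 ≡ 25 (mod 137)
5^4 = (5^2)^2 ≡ 25^2 = 625 ≡ 77 (mod 137)
5^8 = (5^4)^2 ≡ 77^2 = 5929 ≡ 38 (mod 137)
5^10 = 5^8 · 5^2 ≡ 38 · 25 ≡ 128 (mod 137).

128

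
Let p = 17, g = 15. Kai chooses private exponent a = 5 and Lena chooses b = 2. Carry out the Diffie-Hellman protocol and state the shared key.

Lena sends B = g^b mod p = 15^2 mod 17.
15^1 ≡ 15 (mod 17)
15^2 = (15^1)^2 ≡ 15^2 = 225 ≡ 4 (mod 17)
So B = 4. Kai then computes K = B^a mod p = 4^5 mod 17.
4^1 ≡ 4 (mod 17)
4^2 = (4^1)^2 ≡ 4^2 = 16 ≡ 16 (mod 17)
4^4 = (4^2)^2 ≡ 16^2 = 256 ≡ 1 (mod 17)
4^5 = 4^4 · 4^1 ≡ 1 · 4 ≡ 4 (mod 17).

4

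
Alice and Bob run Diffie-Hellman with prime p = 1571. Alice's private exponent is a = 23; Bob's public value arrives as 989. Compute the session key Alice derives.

Shared key K = 989^23 mod 1571.
989^1 ≡ 989 (mod 1571)
989^2 = (989^1)^2 ≡ 989^2 = 978121 ≡ 959 (mod 1571)
989^4 = (989^2)^2 ≡ 959^2 = 919681 ≡ 646 (mod 1571)
989^8 = (989^4)^2 ≡ 646^2 = 417316 ≡ 1001 (mod 1571)
989^16 = (989^8)^2 ≡ 1001^2 = 1002001 ≡ 1274 (mod 1571)
989^23 = 989^16 · 989^4 · 989^2 · 989^1 ≡ 1274 · 646 · 959 · 989 ≡ 195 (mod 1571).

195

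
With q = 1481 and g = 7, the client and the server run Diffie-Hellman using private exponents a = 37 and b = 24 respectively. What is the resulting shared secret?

718

The server sends B = g^b mod q = 7^24 mod 1481.
7^1 ≡ 7 (mod 1481)
7^2 = (7^1)^2 ≡ 7^2 = 49 ≡ 49 (mod 1481)
7^4 = (7^2)^2 ≡ 49^2 = 2401 ≡ 920 (mod 1481)
7^8 = (7^4)^2 ≡ 920^2 = 846400 ≡ 749 (mod 1481)
7^16 = (7^8)^2 ≡ 749^2 = 561001 ≡ 1183 (mod 1481)
7^24 = 7^16 · 7^8 ≡ 1183 · 749 ≡ 429 (mod 1481).
So B = 429. The client then computes K = B^a mod q = 429^37 mod 1481.
429^1 ≡ 429 (mod 1481)
429^2 = (429^1)^2 ≡ 429^2 = 184041 ≡ 397 (mod 1481)
429^4 = (429^2)^2 ≡ 397^2 = 157609 ≡ 623 (mod 1481)
429^8 = (429^4)^2 ≡ 623^2 = 388129 ≡ 107 (mod 1481)
429^16 = (429^8)^2 ≡ 107^2 = 11449 ≡ 1082 (mod 1481)
429^32 = (429^16)^2 ≡ 1082^2 = 1170724 ≡ 734 (mod 1481)
429^37 = 429^32 · 429^4 · 429^1 ≡ 734 · 623 · 429 ≡ 718 (mod 1481).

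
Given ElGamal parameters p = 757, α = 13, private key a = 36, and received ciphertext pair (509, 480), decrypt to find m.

70

Shared mask s = c₁^a mod p = 509^36 mod 757.
509^1 ≡ 509 (mod 757)
509^2 = (509^1)^2 ≡ 509^2 = 259081 ≡ 187 (mod 757)
509^4 = (509^2)^2 ≡ 187^2 = 34969 ≡ 147 (mod 757)
509^8 = (509^4)^2 ≡ 147^2 = 21609 ≡ 413 (mod 757)
509^16 = (509^8)^2 ≡ 413^2 = 170569 ≡ 244 (mod 757)
509^32 = (509^16)^2 ≡ 244^2 = 59536 ≡ 490 (mod 757)
509^36 = 509^32 · 509^4 ≡ 490 · 147 ≡ 115 (mod 757).
So s = 115; s⁻¹ ≡ 79 (mod 757).
m = c₂ · s⁻¹ mod 757 = 480 · 79 mod 757 = 70.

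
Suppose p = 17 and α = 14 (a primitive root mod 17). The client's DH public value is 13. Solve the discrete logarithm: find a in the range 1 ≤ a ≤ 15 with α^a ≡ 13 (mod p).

4

Try successive powers of 14 modulo 17:
14^1 ≡ 14
14^2 ≡ 9
14^3 ≡ 7
14^4 ≡ 13
Found: a = 4.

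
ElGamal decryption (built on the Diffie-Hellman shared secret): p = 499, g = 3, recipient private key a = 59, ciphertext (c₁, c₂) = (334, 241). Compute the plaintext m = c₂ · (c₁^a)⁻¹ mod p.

Shared mask s = c₁^a mod p = 334^59 mod 499.
334^1 ≡ 334 (mod 499)
334^2 = (334^1)^2 ≡ 334^2 = 111556 ≡ 279 (mod 499)
334^4 = (334^2)^2 ≡ 279^2 = 77841 ≡ 496 (mod 499)
334^8 = (334^4)^2 ≡ 496^2 = 246016 ≡ 9 (mod 499)
334^16 = (334^8)^2 ≡ 9^2 = 81 ≡ 81 (mod 499)
334^32 = (334^16)^2 ≡ 81^2 = 6561 ≡ 74 (mod 499)
334^59 = 334^32 · 334^16 · 334^8 · 334^2 · 334^1 ≡ 74 · 81 · 9 · 279 · 334 ≡ 128 (mod 499).
So s = 128; s⁻¹ ≡ 269 (mod 499).
m = c₂ · s⁻¹ mod 499 = 241 · 269 mod 499 = 458.

458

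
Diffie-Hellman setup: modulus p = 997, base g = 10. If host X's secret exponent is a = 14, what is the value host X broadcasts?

Public value = 10^14 mod 997.
10^1 ≡ 10 (mod 997)
10^2 = (10^1)^2 ≡ 10^2 = 100 ≡ 100 (mod 997)
10^4 = (10^2)^2 ≡ 100^2 = 10000 ≡ 30 (mod 997)
10^8 = (10^4)^2 ≡ 30^2 = 900 ≡ 900 (mod 997)
10^14 = 10^8 · 10^4 · 10^2 ≡ 900 · 30 · 100 ≡ 124 (mod 997).

124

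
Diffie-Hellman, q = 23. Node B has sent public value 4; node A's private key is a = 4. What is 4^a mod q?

3

Shared key K = 4^4 mod 23.
4^1 ≡ 4 (mod 23)
4^2 = (4^1)^2 ≡ 4^2 = 16 ≡ 16 (mod 23)
4^4 = (4^2)^2 ≡ 16^2 = 256 ≡ 3 (mod 23)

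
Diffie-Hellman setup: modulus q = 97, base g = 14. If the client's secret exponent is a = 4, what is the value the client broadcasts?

Public value = 14^4 mod 97.
14^1 ≡ 14 (mod 97)
14^2 = (14^1)^2 ≡ 14^2 = 196 ≡ 2 (mod 97)
14^4 = (14^2)^2 ≡ 2^2 = 4 ≡ 4 (mod 97)

4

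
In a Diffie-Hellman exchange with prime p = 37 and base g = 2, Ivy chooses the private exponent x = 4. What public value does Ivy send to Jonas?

Public value = 2^4 mod 37.
2^1 ≡ 2 (mod 37)
2^2 = (2^1)^2 ≡ 2^2 = 4 ≡ 4 (mod 37)
2^4 = (2^2)^2 ≡ 4^2 = 16 ≡ 16 (mod 37)

16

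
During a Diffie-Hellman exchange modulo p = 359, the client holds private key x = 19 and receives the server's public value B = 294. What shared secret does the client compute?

Shared key K = 294^19 mod 359.
294^1 ≡ 294 (mod 359)
294^2 = (294^1)^2 ≡ 294^2 = 86436 ≡ 276 (mod 359)
294^4 = (294^2)^2 ≡ 276^2 = 76176 ≡ 68 (mod 359)
294^8 = (294^4)^2 ≡ 68^2 = 4624 ≡ 316 (mod 359)
294^16 = (294^8)^2 ≡ 316^2 = 99856 ≡ 54 (mod 359)
294^19 = 294^16 · 294^2 · 294^1 ≡ 54 · 276 · 294 ≡ 181 (mod 359).

181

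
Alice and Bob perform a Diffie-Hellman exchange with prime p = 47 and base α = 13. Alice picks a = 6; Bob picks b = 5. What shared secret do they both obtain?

8

Bob sends B = α^b mod p = 13^5 mod 47.
13^1 ≡ 13 (mod 47)
13^2 = (13^1)^2 ≡ 13^2 = 169 ≡ 28 (mod 47)
13^4 = (13^2)^2 ≡ 28^2 = 784 ≡ 32 (mod 47)
13^5 = 13^4 · 13^1 ≡ 32 · 13 ≡ 40 (mod 47).
So B = 40. Alice then computes K = B^a mod p = 40^6 mod 47.
40^1 ≡ 40 (mod 47)
40^2 = (40^1)^2 ≡ 40^2 = 1600 ≡ 2 (mod 47)
40^4 = (40^2)^2 ≡ 2^2 = 4 ≡ 4 (mod 47)
40^6 = 40^4 · 40^2 ≡ 4 · 2 ≡ 8 (mod 47).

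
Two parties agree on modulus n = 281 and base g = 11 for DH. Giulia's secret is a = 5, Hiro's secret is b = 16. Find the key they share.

181

Hiro sends B = g^b mod n = 11^16 mod 281.
11^1 ≡ 11 (mod 281)
11^2 = (11^1)^2 ≡ 11^2 = 121 ≡ 121 (mod 281)
11^4 = (11^2)^2 ≡ 121^2 = 14641 ≡ 29 (mod 281)
11^8 = (11^4)^2 ≡ 29^2 = 841 ≡ 279 (mod 281)
11^16 = (11^8)^2 ≡ 279^2 = 77841 ≡ 4 (mod 281)
So B = 4. Giulia then computes K = B^a mod n = 4^5 mod 281.
4^1 ≡ 4 (mod 281)
4^2 = (4^1)^2 ≡ 4^2 = 16 ≡ 16 (mod 281)
4^4 = (4^2)^2 ≡ 16^2 = 256 ≡ 256 (mod 281)
4^5 = 4^4 · 4^1 ≡ 256 · 4 ≡ 181 (mod 281).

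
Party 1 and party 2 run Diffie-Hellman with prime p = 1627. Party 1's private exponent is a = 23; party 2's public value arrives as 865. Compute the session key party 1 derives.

1015

Shared key K = 865^23 mod 1627.
865^1 ≡ 865 (mod 1627)
865^2 = (865^1)^2 ≡ 865^2 = 748225 ≡ 1432 (mod 1627)
865^4 = (865^2)^2 ≡ 1432^2 = 2050624 ≡ 604 (mod 1627)
865^8 = (865^4)^2 ≡ 604^2 = 364816 ≡ 368 (mod 1627)
865^16 = (865^8)^2 ≡ 368^2 = 135424 ≡ 383 (mod 1627)
865^23 = 865^16 · 865^4 · 865^2 · 865^1 ≡ 383 · 604 · 1432 · 865 ≡ 1015 (mod 1627).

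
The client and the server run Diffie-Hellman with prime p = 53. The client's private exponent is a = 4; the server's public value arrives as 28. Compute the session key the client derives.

Shared key K = 28^4 mod 53.
28^1 ≡ 28 (mod 53)
28^2 = (28^1)^2 ≡ 28^2 = 784 ≡ 42 (mod 53)
28^4 = (28^2)^2 ≡ 42^2 = 1764 ≡ 15 (mod 53)

15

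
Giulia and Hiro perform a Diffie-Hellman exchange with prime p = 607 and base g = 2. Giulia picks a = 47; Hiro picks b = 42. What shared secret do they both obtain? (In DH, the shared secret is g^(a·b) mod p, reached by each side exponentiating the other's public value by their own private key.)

Hiro sends B = g^b mod p = 2^42 mod 607.
2^1 ≡ 2 (mod 607)
2^2 = (2^1)^2 ≡ 2^2 = 4 ≡ 4 (mod 607)
2^4 = (2^2)^2 ≡ 4^2 = 16 ≡ 16 (mod 607)
2^8 = (2^4)^2 ≡ 16^2 = 256 ≡ 256 (mod 607)
2^16 = (2^8)^2 ≡ 256^2 = 65536 ≡ 587 (mod 607)
2^32 = (2^16)^2 ≡ 587^2 = 344569 ≡ 400 (mod 607)
2^42 = 2^32 · 2^8 · 2^2 ≡ 400 · 256 · 4 ≡ 482 (mod 607).
So B = 482. Giulia then computes K = B^a mod p = 482^47 mod 607.
482^1 ≡ 482 (mod 607)
482^2 = (482^1)^2 ≡ 482^2 = 232324 ≡ 450 (mod 607)
482^4 = (482^2)^2 ≡ 450^2 = 202500 ≡ 369 (mod 607)
482^8 = (482^4)^2 ≡ 369^2 = 136161 ≡ 193 (mod 607)
482^16 = (482^8)^2 ≡ 193^2 = 37249 ≡ 222 (mod 607)
482^32 = (482^16)^2 ≡ 222^2 = 49284 ≡ 117 (mod 607)
482^47 = 482^32 · 482^8 · 482^4 · 482^2 · 482^1 ≡ 117 · 193 · 369 · 450 · 482 ≡ 69 (mod 607).

69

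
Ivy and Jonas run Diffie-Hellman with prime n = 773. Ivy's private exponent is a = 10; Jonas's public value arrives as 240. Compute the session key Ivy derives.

663

Shared key K = 240^10 mod 773.
240^1 ≡ 240 (mod 773)
240^2 = (240^1)^2 ≡ 240^2 = 57600 ≡ 398 (mod 773)
240^4 = (240^2)^2 ≡ 398^2 = 158404 ≡ 712 (mod 773)
240^8 = (240^4)^2 ≡ 712^2 = 506944 ≡ 629 (mod 773)
240^10 = 240^8 · 240^2 ≡ 629 · 398 ≡ 663 (mod 773).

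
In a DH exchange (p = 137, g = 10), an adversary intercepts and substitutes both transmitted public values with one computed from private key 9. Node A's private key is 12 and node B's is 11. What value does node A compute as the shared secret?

136

Node A receives an adversary's public value M = 10^9 mod 137 instead of the honest one.
10^1 ≡ 10 (mod 137)
10^2 = (10^1)^2 ≡ 10^2 = 100 ≡ 100 (mod 137)
10^4 = (10^2)^2 ≡ 100^2 = 10000 ≡ 136 (mod 137)
10^8 = (10^4)^2 ≡ 136^2 = 18496 ≡ 1 (mod 137)
10^9 = 10^8 · 10^1 ≡ 1 · 10 ≡ 10 (mod 137).
So M = 10. Node A computes K = M^12 mod 137.
10^1 ≡ 10 (mod 137)
10^2 = (10^1)^2 ≡ 10^2 = 100 ≡ 100 (mod 137)
10^4 = (10^2)^2 ≡ 100^2 = 10000 ≡ 136 (mod 137)
10^8 = (10^4)^2 ≡ 136^2 = 18496 ≡ 1 (mod 137)
10^12 = 10^8 · 10^4 ≡ 1 · 136 ≡ 136 (mod 137).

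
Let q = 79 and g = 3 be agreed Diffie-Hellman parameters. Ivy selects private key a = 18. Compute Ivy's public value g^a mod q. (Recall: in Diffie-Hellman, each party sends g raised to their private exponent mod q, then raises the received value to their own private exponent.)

Public value = 3^18 mod 79.
3^1 ≡ 3 (mod 79)
3^2 = (3^1)^2 ≡ 3^2 = 9 ≡ 9 (mod 79)
3^4 = (3^2)^2 ≡ 9^2 = 81 ≡ 2 (mod 79)
3^8 = (3^4)^2 ≡ 2^2 = 4 ≡ 4 (mod 79)
3^16 = (3^8)^2 ≡ 4^2 = 16 ≡ 16 (mod 79)
3^18 = 3^16 · 3^2 ≡ 16 · 9 ≡ 65 (mod 79).

65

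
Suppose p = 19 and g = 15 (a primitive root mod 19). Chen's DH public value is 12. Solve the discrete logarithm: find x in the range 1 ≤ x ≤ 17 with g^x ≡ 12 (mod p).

3

Try successive powers of 15 modulo 19:
15^1 ≡ 15
15^2 ≡ 16
15^3 ≡ 12
Found: x = 3.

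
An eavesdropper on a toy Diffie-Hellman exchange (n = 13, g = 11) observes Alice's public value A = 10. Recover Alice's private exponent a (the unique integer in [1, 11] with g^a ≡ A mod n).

10

Try successive powers of 11 modulo 13:
11^1 ≡ 11
11^2 ≡ 4
11^3 ≡ 5
11^4 ≡ 3
11^5 ≡ 7
11^6 ≡ 12
11^7 ≡ 2
11^8 ≡ 9
11^9 ≡ 8
11^10 ≡ 10
Found: a = 10.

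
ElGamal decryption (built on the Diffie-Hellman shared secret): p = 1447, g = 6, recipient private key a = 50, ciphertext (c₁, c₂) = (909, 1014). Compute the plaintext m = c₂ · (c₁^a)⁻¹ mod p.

1294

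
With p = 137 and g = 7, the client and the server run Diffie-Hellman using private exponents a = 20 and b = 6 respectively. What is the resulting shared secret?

The client sends A = g^a mod p = 7^20 mod 137.
7^1 ≡ 7 (mod 137)
7^2 = (7^1)^2 ≡ 7^2 = 49 ≡ 49 (mod 137)
7^4 = (7^2)^2 ≡ 49^2 = 2401 ≡ 72 (mod 137)
7^8 = (7^4)^2 ≡ 72^2 = 5184 ≡ 115 (mod 137)
7^16 = (7^8)^2 ≡ 115^2 = 13225 ≡ 73 (mod 137)
7^20 = 7^16 · 7^4 ≡ 73 · 72 ≡ 50 (mod 137).
So A = 50. The server then computes K = A^b mod p = 50^6 mod 137.
50^1 ≡ 50 (mod 137)
50^2 = (50^1)^2 ≡ 50^2 = 2500 ≡ 34 (mod 137)
50^4 = (50^2)^2 ≡ 34^2 = 1156 ≡ 60 (mod 137)
50^6 = 50^4 · 50^2 ≡ 60 · 34 ≡ 122 (mod 137).

122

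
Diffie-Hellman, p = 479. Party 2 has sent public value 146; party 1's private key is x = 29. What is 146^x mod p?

197

Shared key K = 146^29 mod 479.
146^1 ≡ 146 (mod 479)
146^2 = (146^1)^2 ≡ 146^2 = 21316 ≡ 240 (mod 479)
146^4 = (146^2)^2 ≡ 240^2 = 57600 ≡ 120 (mod 479)
146^8 = (146^4)^2 ≡ 120^2 = 14400 ≡ 30 (mod 479)
146^16 = (146^8)^2 ≡ 30^2 = 900 ≡ 421 (mod 479)
146^29 = 146^16 · 146^8 · 146^4 · 146^1 ≡ 421 · 30 · 120 · 146 ≡ 197 (mod 479).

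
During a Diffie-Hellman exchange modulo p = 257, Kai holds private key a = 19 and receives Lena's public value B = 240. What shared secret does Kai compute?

Shared key K = 240^19 mod 257.
240^1 ≡ 240 (mod 257)
240^2 = (240^1)^2 ≡ 240^2 = 57600 ≡ 32 (mod 257)
240^4 = (240^2)^2 ≡ 32^2 = 1024 ≡ 253 (mod 257)
240^8 = (240^4)^2 ≡ 253^2 = 64009 ≡ 16 (mod 257)
240^16 = (240^8)^2 ≡ 16^2 = 256 ≡ 256 (mod 257)
240^19 = 240^16 · 240^2 · 240^1 ≡ 256 · 32 · 240 ≡ 30 (mod 257).

30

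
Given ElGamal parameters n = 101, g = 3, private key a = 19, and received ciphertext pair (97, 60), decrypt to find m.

27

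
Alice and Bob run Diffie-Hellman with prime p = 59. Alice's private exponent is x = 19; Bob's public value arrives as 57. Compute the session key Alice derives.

Shared key K = 57^19 mod 59.
57^1 ≡ 57 (mod 59)
57^2 = (57^1)^2 ≡ 57^2 = 3249 ≡ 4 (mod 59)
57^4 = (57^2)^2 ≡ 4^2 = 16 ≡ 16 (mod 59)
57^8 = (57^4)^2 ≡ 16^2 = 256 ≡ 20 (mod 59)
57^16 = (57^8)^2 ≡ 20^2 = 400 ≡ 46 (mod 59)
57^19 = 57^16 · 57^2 · 57^1 ≡ 46 · 4 · 57 ≡ 45 (mod 59).

45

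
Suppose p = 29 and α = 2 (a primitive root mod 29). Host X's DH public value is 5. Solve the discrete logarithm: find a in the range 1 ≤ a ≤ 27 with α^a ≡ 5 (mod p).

Try successive powers of 2 modulo 29:
2^1 ≡ 2
2^2 ≡ 4
2^3 ≡ 8
2^4 ≡ 16
2^5 ≡ 3
2^6 ≡ 6
2^7 ≡ 12
2^8 ≡ 24
2^9 ≡ 19
2^10 ≡ 9
2^11 ≡ 18
2^12 ≡ 7
2^13 ≡ 14
2^14 ≡ 28
2^15 ≡ 27
2^16 ≡ 25
2^17 ≡ 21
2^18 ≡ 13
2^19 ≡ 26
2^20 ≡ 23
2^21 ≡ 17
2^22 ≡ 5
Found: a = 22.

22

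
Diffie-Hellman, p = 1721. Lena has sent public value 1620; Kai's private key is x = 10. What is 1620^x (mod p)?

1024

Shared key K = 1620^10 mod 1721.
1620^1 ≡ 1620 (mod 1721)
1620^2 = (1620^1)^2 ≡ 1620^2 = 2624400 ≡ 1596 (mod 1721)
1620^4 = (1620^2)^2 ≡ 1596^2 = 2547216 ≡ 136 (mod 1721)
1620^8 = (1620^4)^2 ≡ 136^2 = 18496 ≡ 1286 (mod 1721)
1620^10 = 1620^8 · 1620^2 ≡ 1286 · 1596 ≡ 1024 (mod 1721).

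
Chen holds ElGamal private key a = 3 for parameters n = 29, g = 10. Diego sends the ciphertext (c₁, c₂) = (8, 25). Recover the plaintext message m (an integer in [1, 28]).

12

Shared mask s = c₁^a mod n = 8^3 mod 29.
8^1 ≡ 8 (mod 29)
8^2 = (8^1)^2 ≡ 8^2 = 64 ≡ 6 (mod 29)
8^3 = 8^2 · 8^1 ≡ 6 · 8 ≡ 19 (mod 29).
So s = 19; s⁻¹ ≡ 26 (mod 29).
m = c₂ · s⁻¹ mod 29 = 25 · 26 mod 29 = 12.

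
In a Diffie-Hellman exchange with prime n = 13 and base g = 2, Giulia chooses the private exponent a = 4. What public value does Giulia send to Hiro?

Public value = 2^4 mod 13.
2^1 ≡ 2 (mod 13)
2^2 = (2^1)^2 ≡ 2^2 = 4 ≡ 4 (mod 13)
2^4 = (2^2)^2 ≡ 4^2 = 16 ≡ 3 (mod 13)

3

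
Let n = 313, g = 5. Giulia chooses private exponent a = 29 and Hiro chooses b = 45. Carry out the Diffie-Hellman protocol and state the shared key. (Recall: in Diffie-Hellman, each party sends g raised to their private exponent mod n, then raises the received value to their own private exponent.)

5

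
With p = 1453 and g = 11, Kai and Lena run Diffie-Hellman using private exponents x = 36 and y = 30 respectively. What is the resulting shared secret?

Kai sends A = g^x mod p = 11^36 mod 1453.
11^1 ≡ 11 (mod 1453)
11^2 = (11^1)^2 ≡ 11^2 = 121 ≡ 121 (mod 1453)
11^4 = (11^2)^2 ≡ 121^2 = 14641 ≡ 111 (mod 1453)
11^8 = (11^4)^2 ≡ 111^2 = 12321 ≡ 697 (mod 1453)
11^16 = (11^8)^2 ≡ 697^2 = 485809 ≡ 507 (mod 1453)
11^32 = (11^16)^2 ≡ 507^2 = 257049 ≡ 1321 (mod 1453)
11^36 = 11^32 · 11^4 ≡ 1321 · 111 ≡ 1331 (mod 1453).
So A = 1331. Lena then computes K = A^y mod p = 1331^30 mod 1453.
1331^1 ≡ 1331 (mod 1453)
1331^2 = (1331^1)^2 ≡ 1331^2 = 1771561 ≡ 354 (mod 1453)
1331^4 = (1331^2)^2 ≡ 354^2 = 125316 ≡ 358 (mod 1453)
1331^8 = (1331^4)^2 ≡ 358^2 = 128164 ≡ 300 (mod 1453)
1331^16 = (1331^8)^2 ≡ 300^2 = 90000 ≡ 1367 (mod 1453)
1331^30 = 1331^16 · 1331^8 · 1331^4 · 1331^2 ≡ 1367 · 300 · 358 · 354 ≡ 300 (mod 1453).

300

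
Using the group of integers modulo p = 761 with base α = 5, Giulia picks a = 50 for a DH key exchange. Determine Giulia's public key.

410

Public value = 5^50 mod 761.
5^1 ≡ 5 (mod 761)
5^2 = (5^1)^2 ≡ 5^2 = 25 ≡ 25 (mod 761)
5^4 = (5^2)^2 ≡ 25^2 = 625 ≡ 625 (mod 761)
5^8 = (5^4)^2 ≡ 625^2 = 390625 ≡ 232 (mod 761)
5^16 = (5^8)^2 ≡ 232^2 = 53824 ≡ 554 (mod 761)
5^32 = (5^16)^2 ≡ 554^2 = 306916 ≡ 233 (mod 761)
5^50 = 5^32 · 5^16 · 5^2 ≡ 233 · 554 · 25 ≡ 410 (mod 761).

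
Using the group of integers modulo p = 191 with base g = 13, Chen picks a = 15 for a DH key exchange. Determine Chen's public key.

6

Public value = 13^15 mod 191.
13^1 ≡ 13 (mod 191)
13^2 = (13^1)^2 ≡ 13^2 = 169 ≡ 169 (mod 191)
13^4 = (13^2)^2 ≡ 169^2 = 28561 ≡ 102 (mod 191)
13^8 = (13^4)^2 ≡ 102^2 = 10404 ≡ 90 (mod 191)
13^15 = 13^8 · 13^4 · 13^2 · 13^1 ≡ 90 · 102 · 169 · 13 ≡ 6 (mod 191).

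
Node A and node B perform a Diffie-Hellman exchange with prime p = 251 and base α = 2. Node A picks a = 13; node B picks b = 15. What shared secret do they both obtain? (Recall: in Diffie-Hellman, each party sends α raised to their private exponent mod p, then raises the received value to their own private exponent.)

102

Node B sends B = α^b mod p = 2^15 mod 251.
2^1 ≡ 2 (mod 251)
2^2 = (2^1)^2 ≡ 2^2 = 4 ≡ 4 (mod 251)
2^4 = (2^2)^2 ≡ 4^2 = 16 ≡ 16 (mod 251)
2^8 = (2^4)^2 ≡ 16^2 = 256 ≡ 5 (mod 251)
2^15 = 2^8 · 2^4 · 2^2 · 2^1 ≡ 5 · 16 · 4 · 2 ≡ 138 (mod 251).
So B = 138. Node A then computes K = B^a mod p = 138^13 mod 251.
138^1 ≡ 138 (mod 251)
138^2 = (138^1)^2 ≡ 138^2 = 19044 ≡ 219 (mod 251)
138^4 = (138^2)^2 ≡ 219^2 = 47961 ≡ 20 (mod 251)
138^8 = (138^4)^2 ≡ 20^2 = 400 ≡ 149 (mod 251)
138^13 = 138^8 · 138^4 · 138^1 ≡ 149 · 20 · 138 ≡ 102 (mod 251).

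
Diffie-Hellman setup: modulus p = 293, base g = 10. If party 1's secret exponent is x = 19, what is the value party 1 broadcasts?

35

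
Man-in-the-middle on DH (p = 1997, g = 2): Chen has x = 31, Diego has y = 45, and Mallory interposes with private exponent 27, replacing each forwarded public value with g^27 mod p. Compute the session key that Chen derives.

Chen receives Mallory's public value M = 2^27 mod 1997 instead of the honest one.
2^1 ≡ 2 (mod 1997)
2^2 = (2^1)^2 ≡ 2^2 = 4 ≡ 4 (mod 1997)
2^4 = (2^2)^2 ≡ 4^2 = 16 ≡ 16 (mod 1997)
2^8 = (2^4)^2 ≡ 16^2 = 256 ≡ 256 (mod 1997)
2^16 = (2^8)^2 ≡ 256^2 = 65536 ≡ 1632 (mod 1997)
2^27 = 2^16 · 2^8 · 2^2 · 2^1 ≡ 1632 · 256 · 4 · 2 ≡ 1355 (mod 1997).
So M = 1355. Chen computes K = M^31 mod 1997.
1355^1 ≡ 1355 (mod 1997)
1355^2 = (1355^1)^2 ≡ 1355^2 = 1836025 ≡ 782 (mod 1997)
1355^4 = (1355^2)^2 ≡ 782^2 = 611524 ≡ 442 (mod 1997)
1355^8 = (1355^4)^2 ≡ 442^2 = 195364 ≡ 1655 (mod 1997)
1355^16 = (1355^8)^2 ≡ 1655^2 = 2739025 ≡ 1138 (mod 1997)
1355^31 = 1355^16 · 1355^8 · 1355^4 · 1355^2 · 1355^1 ≡ 1138 · 1655 · 442 · 782 · 1355 ≡ 98 (mod 1997).

98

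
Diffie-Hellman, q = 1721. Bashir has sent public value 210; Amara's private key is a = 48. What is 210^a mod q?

25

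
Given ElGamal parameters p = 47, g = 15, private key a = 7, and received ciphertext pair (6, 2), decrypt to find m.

24

Shared mask s = c₁^a mod p = 6^7 mod 47.
6^1 ≡ 6 (mod 47)
6^2 = (6^1)^2 ≡ 6^2 = 36 ≡ 36 (mod 47)
6^4 = (6^2)^2 ≡ 36^2 = 1296 ≡ 27 (mod 47)
6^7 = 6^4 · 6^2 · 6^1 ≡ 27 · 36 · 6 ≡ 4 (mod 47).
So s = 4; s⁻¹ ≡ 12 (mod 47).
m = c₂ · s⁻¹ mod 47 = 2 · 12 mod 47 = 24.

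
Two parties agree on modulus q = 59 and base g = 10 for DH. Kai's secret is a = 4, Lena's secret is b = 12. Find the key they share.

26

Kai sends A = g^a mod q = 10^4 mod 59.
10^1 ≡ 10 (mod 59)
10^2 = (10^1)^2 ≡ 10^2 = 100 ≡ 41 (mod 59)
10^4 = (10^2)^2 ≡ 41^2 = 1681 ≡ 29 (mod 59)
So A = 29. Lena then computes K = A^b mod q = 29^12 mod 59.
29^1 ≡ 29 (mod 59)
29^2 = (29^1)^2 ≡ 29^2 = 841 ≡ 15 (mod 59)
29^4 = (29^2)^2 ≡ 15^2 = 225 ≡ 48 (mod 59)
29^8 = (29^4)^2 ≡ 48^2 = 2304 ≡ 3 (mod 59)
29^12 = 29^8 · 29^4 ≡ 3 · 48 ≡ 26 (mod 59).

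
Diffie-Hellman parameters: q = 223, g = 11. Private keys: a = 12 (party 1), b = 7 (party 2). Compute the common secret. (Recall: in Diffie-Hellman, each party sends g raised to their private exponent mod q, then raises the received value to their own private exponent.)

33

Party 1 sends A = g^a mod q = 11^12 mod 223.
11^1 ≡ 11 (mod 223)
11^2 = (11^1)^2 ≡ 11^2 = 121 ≡ 121 (mod 223)
11^4 = (11^2)^2 ≡ 121^2 = 14641 ≡ 146 (mod 223)
11^8 = (11^4)^2 ≡ 146^2 = 21316 ≡ 131 (mod 223)
11^12 = 11^8 · 11^4 ≡ 131 · 146 ≡ 171 (mod 223).
So A = 171. Party 2 then computes K = A^b mod q = 171^7 mod 223.
171^1 ≡ 171 (mod 223)
171^2 = (171^1)^2 ≡ 171^2 = 29241 ≡ 28 (mod 223)
171^4 = (171^2)^2 ≡ 28^2 = 784 ≡ 115 (mod 223)
171^7 = 171^4 · 171^2 · 171^1 ≡ 115 · 28 · 171 ≡ 33 (mod 223).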